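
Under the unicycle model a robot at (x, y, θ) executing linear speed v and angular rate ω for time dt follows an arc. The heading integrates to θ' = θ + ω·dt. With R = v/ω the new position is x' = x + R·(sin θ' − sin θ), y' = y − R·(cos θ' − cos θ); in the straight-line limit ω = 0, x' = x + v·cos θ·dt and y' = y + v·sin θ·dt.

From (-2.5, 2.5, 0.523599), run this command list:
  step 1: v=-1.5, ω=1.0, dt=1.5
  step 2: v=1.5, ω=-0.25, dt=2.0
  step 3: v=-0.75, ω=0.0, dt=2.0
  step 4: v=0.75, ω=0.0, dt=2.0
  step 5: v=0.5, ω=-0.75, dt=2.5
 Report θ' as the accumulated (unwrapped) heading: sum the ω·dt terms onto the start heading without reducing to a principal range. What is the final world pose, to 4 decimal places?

step 1: θ'=2.0236 (R=-1.5000) → pose (-3.0988, 0.5447, 2.0236)
step 2: θ'=1.5236 (R=-6.0000) → pose (-3.6968, 3.4527, 1.5236)
step 3: θ'=1.5236 (straight) → pose (-3.7676, 1.9544, 1.5236)
step 4: θ'=1.5236 (straight) → pose (-3.6968, 3.4527, 1.5236)
step 5: θ'=-0.3514 (R=-0.6667) → pose (-2.8014, 4.0472, -0.3514)

(-2.8014, 4.0472, -0.3514)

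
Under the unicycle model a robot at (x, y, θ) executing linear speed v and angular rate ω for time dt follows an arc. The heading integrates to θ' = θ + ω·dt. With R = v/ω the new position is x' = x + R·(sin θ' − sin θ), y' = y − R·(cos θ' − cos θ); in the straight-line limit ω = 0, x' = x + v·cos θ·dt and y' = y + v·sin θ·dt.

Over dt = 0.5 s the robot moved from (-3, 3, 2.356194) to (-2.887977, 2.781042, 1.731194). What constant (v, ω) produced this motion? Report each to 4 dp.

v = -0.5000, ω = -1.2500

Δθ = 1.731194 − 2.356194 = -0.625000
ω = Δθ/dt = -0.625000/0.5 = -1.2500
R = −Δy/(cos θ' − cos θ) = 0.4000
v = R·ω = 0.4000·-1.2500 = -0.5000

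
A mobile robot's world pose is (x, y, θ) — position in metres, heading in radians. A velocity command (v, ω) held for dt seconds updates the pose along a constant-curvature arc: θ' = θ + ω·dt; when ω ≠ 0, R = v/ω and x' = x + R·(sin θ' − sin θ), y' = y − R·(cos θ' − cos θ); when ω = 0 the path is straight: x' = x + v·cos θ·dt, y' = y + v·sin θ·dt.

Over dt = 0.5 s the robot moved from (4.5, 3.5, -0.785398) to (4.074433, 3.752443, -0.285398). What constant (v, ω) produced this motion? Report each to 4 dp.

v = -1.0000, ω = 1.0000

Δθ = -0.285398 − -0.785398 = 0.500000
ω = Δθ/dt = 0.500000/0.5 = 1.0000
R = Δx/(sin θ' − sin θ) = -1.0000
v = R·ω = -1.0000·1.0000 = -1.0000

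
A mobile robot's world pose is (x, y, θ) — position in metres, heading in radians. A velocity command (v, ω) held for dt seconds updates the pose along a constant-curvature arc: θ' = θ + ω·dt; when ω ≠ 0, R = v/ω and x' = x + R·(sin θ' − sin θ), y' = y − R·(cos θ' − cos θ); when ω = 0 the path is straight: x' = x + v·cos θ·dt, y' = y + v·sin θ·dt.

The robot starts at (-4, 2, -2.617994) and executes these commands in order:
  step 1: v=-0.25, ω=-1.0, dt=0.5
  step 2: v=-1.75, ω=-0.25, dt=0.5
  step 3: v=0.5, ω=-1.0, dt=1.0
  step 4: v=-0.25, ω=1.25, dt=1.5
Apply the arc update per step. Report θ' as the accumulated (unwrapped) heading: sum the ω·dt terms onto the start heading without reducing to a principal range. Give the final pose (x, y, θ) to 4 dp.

(-3.0843, 2.2181, -2.3680)

step 1: θ'=-3.1180 (R=0.2500) → pose (-3.8809, 2.0334, -3.1180)
step 2: θ'=-3.2430 (R=7.0000) → pose (-3.0071, 1.9994, -3.2430)
step 3: θ'=-4.2430 (R=-0.5000) → pose (-3.4024, 2.2707, -4.2430)
step 4: θ'=-2.3680 (R=-0.2000) → pose (-3.0843, 2.2181, -2.3680)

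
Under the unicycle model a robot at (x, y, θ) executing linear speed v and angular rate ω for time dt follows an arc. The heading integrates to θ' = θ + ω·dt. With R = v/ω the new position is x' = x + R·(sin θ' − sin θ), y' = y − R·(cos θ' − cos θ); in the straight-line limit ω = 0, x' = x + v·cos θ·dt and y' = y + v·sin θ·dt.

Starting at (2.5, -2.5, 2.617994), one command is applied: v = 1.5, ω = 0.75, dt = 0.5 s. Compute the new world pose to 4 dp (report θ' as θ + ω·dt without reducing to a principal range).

θ' = 2.6180 + 0.75·0.5 = 2.9930
R = v/ω = 1.5/0.75 = 2.0000
x' = 2.5 + 2.0000·(sin 2.9930 − sin 2.6180) = 1.7961
y' = -2.5 − 2.0000·(cos 2.9930 − cos 2.6180) = -2.2541

(1.7961, -2.2541, 2.9930)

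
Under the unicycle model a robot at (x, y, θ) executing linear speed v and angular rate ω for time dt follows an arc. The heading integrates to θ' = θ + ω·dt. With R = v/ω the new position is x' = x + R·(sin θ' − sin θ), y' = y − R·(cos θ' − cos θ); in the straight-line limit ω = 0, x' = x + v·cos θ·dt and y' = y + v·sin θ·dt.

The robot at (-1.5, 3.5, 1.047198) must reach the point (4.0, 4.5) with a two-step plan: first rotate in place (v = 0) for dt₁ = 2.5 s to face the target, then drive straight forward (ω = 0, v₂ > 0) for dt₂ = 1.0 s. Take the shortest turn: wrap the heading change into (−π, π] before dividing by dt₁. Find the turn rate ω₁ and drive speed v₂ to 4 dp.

heading to target = atan2(4.5−3.5, 4−-1.5) = 0.1799
Δθ = wrap(0.1799 − 1.0472) = -0.8673; ω₁ = Δθ/dt₁ = -0.3469
distance = √((4−-1.5)² + (4.5−3.5)²) = 5.5902; v₂ = distance/dt₂ = 5.5902

ω₁ = -0.3469, v₂ = 5.5902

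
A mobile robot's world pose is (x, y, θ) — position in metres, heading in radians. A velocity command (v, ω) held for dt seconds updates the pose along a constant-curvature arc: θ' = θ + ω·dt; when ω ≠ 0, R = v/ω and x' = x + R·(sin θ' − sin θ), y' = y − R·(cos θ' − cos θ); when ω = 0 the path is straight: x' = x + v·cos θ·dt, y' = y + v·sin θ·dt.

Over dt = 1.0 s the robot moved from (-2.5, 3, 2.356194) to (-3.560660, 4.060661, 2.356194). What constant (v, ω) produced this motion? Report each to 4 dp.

Δθ = 2.356194 − 2.356194 = 0.000000
ω = Δθ/dt = 0.000000/1.0 = 0.0000
ω = 0 → v = (Δx·cos θ + Δy·sin θ)/dt = 1.5000

v = 1.5000, ω = 0.0000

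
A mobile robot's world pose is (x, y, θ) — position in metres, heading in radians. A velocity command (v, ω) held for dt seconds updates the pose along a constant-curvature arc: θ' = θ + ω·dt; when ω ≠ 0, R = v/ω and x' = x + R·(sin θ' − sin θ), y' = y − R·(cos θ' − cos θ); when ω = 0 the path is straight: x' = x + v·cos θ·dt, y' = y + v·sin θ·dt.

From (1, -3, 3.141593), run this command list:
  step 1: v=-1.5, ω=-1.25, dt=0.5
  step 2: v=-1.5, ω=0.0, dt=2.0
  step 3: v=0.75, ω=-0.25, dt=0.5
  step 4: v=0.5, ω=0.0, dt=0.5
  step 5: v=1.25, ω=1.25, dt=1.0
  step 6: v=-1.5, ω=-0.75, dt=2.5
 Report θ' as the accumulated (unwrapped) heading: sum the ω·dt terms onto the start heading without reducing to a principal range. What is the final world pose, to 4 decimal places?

step 1: θ'=2.5166 (R=1.2000) → pose (1.7021, -3.2268, 2.5166)
step 2: θ'=2.5166 (straight) → pose (4.1350, -4.9821, 2.5166)
step 3: θ'=2.3916 (R=-3.0000) → pose (3.8454, -4.7443, 2.3916)
step 4: θ'=2.3916 (straight) → pose (3.6625, -4.5739, 2.3916)
step 5: θ'=3.6416 (R=1.0000) → pose (2.5014, -4.4280, 3.6416)
step 6: θ'=1.7666 (R=2.0000) → pose (5.4220, -5.7941, 1.7666)

(5.4220, -5.7941, 1.7666)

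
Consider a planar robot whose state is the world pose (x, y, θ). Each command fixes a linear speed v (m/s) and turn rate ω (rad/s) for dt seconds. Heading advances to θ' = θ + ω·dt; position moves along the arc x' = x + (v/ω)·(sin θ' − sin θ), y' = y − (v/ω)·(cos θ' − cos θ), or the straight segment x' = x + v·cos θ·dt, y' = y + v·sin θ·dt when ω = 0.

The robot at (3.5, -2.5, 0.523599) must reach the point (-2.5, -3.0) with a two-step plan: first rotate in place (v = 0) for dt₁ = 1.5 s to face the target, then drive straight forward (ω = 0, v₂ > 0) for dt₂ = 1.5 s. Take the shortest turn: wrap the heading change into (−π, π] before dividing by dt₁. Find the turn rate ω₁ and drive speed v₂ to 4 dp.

ω₁ = 1.8008, v₂ = 4.0139

heading to target = atan2(-3−-2.5, -2.5−3.5) = -3.0585
Δθ = wrap(-3.0585 − 0.5236) = 2.7011; ω₁ = Δθ/dt₁ = 1.8008
distance = √((-2.5−3.5)² + (-3−-2.5)²) = 6.0208; v₂ = distance/dt₂ = 4.0139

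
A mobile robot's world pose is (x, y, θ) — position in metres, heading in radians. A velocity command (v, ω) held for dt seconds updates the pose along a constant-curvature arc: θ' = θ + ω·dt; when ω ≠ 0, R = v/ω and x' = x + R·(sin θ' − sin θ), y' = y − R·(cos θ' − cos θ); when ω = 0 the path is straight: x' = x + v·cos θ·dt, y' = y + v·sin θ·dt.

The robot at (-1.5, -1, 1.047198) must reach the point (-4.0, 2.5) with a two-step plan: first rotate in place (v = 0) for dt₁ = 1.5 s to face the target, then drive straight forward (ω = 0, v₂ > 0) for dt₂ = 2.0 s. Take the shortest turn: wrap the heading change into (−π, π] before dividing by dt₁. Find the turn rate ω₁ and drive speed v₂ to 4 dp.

ω₁ = 0.7626, v₂ = 2.1506

heading to target = atan2(2.5−-1, -4−-1.5) = 2.1910
Δθ = wrap(2.1910 − 1.0472) = 1.1438; ω₁ = Δθ/dt₁ = 0.7626
distance = √((-4−-1.5)² + (2.5−-1)²) = 4.3012; v₂ = distance/dt₂ = 2.1506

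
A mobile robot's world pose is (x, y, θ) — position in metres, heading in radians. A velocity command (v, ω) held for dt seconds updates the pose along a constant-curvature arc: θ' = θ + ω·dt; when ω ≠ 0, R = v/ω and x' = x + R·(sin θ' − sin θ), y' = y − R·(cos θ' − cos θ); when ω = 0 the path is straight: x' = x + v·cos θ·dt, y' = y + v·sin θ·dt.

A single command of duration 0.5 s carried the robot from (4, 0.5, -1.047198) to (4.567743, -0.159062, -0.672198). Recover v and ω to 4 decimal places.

Δθ = -0.672198 − -1.047198 = 0.375000
ω = Δθ/dt = 0.375000/0.5 = 0.7500
R = −Δy/(cos θ' − cos θ) = 2.3333
v = R·ω = 2.3333·0.7500 = 1.7500

v = 1.7500, ω = 0.7500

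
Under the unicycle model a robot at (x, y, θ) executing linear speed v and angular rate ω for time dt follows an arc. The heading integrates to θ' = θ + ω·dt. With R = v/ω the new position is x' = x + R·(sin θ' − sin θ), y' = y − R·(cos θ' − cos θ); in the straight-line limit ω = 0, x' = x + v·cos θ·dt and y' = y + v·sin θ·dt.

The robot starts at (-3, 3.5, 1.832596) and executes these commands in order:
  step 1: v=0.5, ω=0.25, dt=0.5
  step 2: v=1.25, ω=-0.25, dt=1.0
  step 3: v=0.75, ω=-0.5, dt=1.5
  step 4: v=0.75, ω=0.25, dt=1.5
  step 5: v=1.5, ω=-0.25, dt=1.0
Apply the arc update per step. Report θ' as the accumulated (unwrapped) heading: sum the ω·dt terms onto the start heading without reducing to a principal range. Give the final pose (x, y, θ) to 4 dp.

(-2.1496, 8.4260, 1.0826)

step 1: θ'=1.9576 (R=2.0000) → pose (-3.0796, 3.7368, 1.9576)
step 2: θ'=1.7076 (R=-5.0000) → pose (-3.4023, 4.9411, 1.7076)
step 3: θ'=0.9576 (R=-1.5000) → pose (-3.1430, 6.0089, 0.9576)
step 4: θ'=1.3326 (R=3.0000) → pose (-2.6812, 7.0275, 1.3326)
step 5: θ'=1.0826 (R=-6.0000) → pose (-2.1496, 8.4260, 1.0826)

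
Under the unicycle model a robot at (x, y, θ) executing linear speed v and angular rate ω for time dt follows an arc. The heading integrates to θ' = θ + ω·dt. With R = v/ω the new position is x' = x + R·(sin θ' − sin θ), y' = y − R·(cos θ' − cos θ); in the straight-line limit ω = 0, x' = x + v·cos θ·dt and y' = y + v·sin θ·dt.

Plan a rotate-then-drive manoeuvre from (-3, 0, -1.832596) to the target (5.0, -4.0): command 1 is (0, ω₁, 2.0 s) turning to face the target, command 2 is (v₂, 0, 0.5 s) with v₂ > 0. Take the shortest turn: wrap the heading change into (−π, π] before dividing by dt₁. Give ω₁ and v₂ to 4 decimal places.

ω₁ = 0.6845, v₂ = 17.8885

heading to target = atan2(-4−0, 5−-3) = -0.4636
Δθ = wrap(-0.4636 − -1.8326) = 1.3689; ω₁ = Δθ/dt₁ = 0.6845
distance = √((5−-3)² + (-4−0)²) = 8.9443; v₂ = distance/dt₂ = 17.8885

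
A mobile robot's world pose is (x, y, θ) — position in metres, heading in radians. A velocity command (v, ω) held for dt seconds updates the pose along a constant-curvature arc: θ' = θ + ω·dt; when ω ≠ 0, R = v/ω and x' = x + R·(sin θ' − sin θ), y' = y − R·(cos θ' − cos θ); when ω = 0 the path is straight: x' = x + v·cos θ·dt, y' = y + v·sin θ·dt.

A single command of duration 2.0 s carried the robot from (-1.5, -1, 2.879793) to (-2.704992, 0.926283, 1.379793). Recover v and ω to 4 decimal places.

v = 1.2500, ω = -0.7500

Δθ = 1.379793 − 2.879793 = -1.500000
ω = Δθ/dt = -1.500000/2.0 = -0.7500
R = −Δy/(cos θ' − cos θ) = -1.6667
v = R·ω = -1.6667·-0.7500 = 1.2500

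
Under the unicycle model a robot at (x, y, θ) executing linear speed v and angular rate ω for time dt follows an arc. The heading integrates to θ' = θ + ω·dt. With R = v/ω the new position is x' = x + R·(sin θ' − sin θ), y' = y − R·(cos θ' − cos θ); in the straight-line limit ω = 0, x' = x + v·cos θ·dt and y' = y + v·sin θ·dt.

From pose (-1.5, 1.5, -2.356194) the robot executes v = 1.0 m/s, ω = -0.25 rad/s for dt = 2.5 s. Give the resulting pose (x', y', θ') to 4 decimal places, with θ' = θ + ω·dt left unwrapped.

θ' = -2.3562 + -0.25·2.5 = -2.9812
R = v/ω = 1.0/-0.25 = -4.0000
x' = -1.5 + -4.0000·(sin -2.9812 − sin -2.3562) = -3.6896
y' = 1.5 − -4.0000·(cos -2.9812 − cos -2.3562) = 0.3798

(-3.6896, 0.3798, -2.9812)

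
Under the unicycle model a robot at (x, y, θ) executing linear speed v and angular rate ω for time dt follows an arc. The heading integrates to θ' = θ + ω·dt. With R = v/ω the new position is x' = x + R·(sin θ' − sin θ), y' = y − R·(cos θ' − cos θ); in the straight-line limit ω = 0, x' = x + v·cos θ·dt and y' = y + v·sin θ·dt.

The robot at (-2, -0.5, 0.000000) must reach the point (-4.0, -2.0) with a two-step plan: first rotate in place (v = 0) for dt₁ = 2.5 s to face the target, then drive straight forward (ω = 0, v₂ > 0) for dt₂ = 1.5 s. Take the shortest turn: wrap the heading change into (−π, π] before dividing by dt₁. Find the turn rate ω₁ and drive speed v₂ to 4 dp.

ω₁ = -0.9992, v₂ = 1.6667

heading to target = atan2(-2−-0.5, -4−-2) = -2.4981
Δθ = wrap(-2.4981 − 0.0000) = -2.4981; ω₁ = Δθ/dt₁ = -0.9992
distance = √((-4−-2)² + (-2−-0.5)²) = 2.5000; v₂ = distance/dt₂ = 1.6667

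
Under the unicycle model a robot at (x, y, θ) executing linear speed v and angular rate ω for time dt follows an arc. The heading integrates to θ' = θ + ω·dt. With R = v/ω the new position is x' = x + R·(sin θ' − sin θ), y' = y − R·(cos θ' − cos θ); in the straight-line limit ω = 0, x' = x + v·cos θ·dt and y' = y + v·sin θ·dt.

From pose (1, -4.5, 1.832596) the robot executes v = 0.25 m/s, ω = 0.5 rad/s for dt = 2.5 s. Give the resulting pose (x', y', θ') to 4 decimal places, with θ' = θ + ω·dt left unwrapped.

(0.5465, -4.1303, 3.0826)

θ' = 1.8326 + 0.5·2.5 = 3.0826
R = v/ω = 0.25/0.5 = 0.5000
x' = 1 + 0.5000·(sin 3.0826 − sin 1.8326) = 0.5465
y' = -4.5 − 0.5000·(cos 3.0826 − cos 1.8326) = -4.1303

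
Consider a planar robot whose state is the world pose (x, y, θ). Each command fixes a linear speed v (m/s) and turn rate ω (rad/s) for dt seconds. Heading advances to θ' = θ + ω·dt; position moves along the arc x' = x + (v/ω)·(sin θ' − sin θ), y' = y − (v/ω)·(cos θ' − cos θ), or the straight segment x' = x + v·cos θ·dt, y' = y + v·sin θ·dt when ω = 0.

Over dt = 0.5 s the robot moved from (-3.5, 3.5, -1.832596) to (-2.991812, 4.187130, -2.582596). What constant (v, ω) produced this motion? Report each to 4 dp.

v = -1.7500, ω = -1.5000

Δθ = -2.582596 − -1.832596 = -0.750000
ω = Δθ/dt = -0.750000/0.5 = -1.5000
R = −Δy/(cos θ' − cos θ) = 1.1667
v = R·ω = 1.1667·-1.5000 = -1.7500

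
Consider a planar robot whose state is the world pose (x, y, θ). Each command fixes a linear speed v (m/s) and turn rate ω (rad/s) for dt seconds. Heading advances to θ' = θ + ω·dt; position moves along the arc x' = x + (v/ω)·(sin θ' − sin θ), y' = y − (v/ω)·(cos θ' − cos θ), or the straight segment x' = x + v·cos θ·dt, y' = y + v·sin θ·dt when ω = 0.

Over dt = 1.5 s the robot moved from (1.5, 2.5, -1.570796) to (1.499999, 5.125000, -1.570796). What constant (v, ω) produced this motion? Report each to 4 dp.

v = -1.7500, ω = 0.0000

Δθ = -1.570796 − -1.570796 = 0.000000
ω = Δθ/dt = 0.000000/1.5 = 0.0000
ω = 0 → v = (Δx·cos θ + Δy·sin θ)/dt = -1.7500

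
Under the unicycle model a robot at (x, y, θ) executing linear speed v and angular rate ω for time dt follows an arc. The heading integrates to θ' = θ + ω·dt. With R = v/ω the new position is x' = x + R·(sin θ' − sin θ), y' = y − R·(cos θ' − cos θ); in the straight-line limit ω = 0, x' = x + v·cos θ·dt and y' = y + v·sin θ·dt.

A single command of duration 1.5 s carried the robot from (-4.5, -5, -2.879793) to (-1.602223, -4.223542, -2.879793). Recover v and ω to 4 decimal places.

Δθ = -2.879793 − -2.879793 = 0.000000
ω = Δθ/dt = 0.000000/1.5 = 0.0000
ω = 0 → v = (Δx·cos θ + Δy·sin θ)/dt = -2.0000

v = -2.0000, ω = 0.0000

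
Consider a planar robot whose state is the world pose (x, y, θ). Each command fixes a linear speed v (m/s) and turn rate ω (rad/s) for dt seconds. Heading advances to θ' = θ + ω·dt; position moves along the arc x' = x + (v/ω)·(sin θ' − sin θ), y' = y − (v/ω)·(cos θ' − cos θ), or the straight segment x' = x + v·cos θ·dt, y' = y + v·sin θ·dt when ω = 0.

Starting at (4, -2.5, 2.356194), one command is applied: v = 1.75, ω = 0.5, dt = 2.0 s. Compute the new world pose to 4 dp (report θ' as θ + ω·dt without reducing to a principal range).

(0.7798, -1.5552, 3.3562)

θ' = 2.3562 + 0.5·2.0 = 3.3562
R = v/ω = 1.75/0.5 = 3.5000
x' = 4 + 3.5000·(sin 3.3562 − sin 2.3562) = 0.7798
y' = -2.5 − 3.5000·(cos 3.3562 − cos 2.3562) = -1.5552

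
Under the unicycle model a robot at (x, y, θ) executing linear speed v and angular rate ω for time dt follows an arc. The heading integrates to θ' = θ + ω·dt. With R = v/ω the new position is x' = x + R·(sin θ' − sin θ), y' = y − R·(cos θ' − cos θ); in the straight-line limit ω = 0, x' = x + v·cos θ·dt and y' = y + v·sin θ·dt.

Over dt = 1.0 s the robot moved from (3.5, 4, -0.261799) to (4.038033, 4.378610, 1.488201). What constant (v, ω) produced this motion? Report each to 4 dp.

v = 0.7500, ω = 1.7500

Δθ = 1.488201 − -0.261799 = 1.750000
ω = Δθ/dt = 1.750000/1.0 = 1.7500
R = Δx/(sin θ' − sin θ) = 0.4286
v = R·ω = 0.4286·1.7500 = 0.7500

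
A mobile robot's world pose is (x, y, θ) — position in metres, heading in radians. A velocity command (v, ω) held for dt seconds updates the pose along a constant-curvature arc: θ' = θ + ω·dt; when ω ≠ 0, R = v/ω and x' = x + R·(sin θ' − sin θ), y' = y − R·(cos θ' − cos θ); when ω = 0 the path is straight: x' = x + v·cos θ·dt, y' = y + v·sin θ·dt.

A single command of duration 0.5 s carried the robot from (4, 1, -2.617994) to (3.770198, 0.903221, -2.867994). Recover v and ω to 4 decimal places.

Δθ = -2.867994 − -2.617994 = -0.250000
ω = Δθ/dt = -0.250000/0.5 = -0.5000
R = Δx/(sin θ' − sin θ) = -1.0000
v = R·ω = -1.0000·-0.5000 = 0.5000

v = 0.5000, ω = -0.5000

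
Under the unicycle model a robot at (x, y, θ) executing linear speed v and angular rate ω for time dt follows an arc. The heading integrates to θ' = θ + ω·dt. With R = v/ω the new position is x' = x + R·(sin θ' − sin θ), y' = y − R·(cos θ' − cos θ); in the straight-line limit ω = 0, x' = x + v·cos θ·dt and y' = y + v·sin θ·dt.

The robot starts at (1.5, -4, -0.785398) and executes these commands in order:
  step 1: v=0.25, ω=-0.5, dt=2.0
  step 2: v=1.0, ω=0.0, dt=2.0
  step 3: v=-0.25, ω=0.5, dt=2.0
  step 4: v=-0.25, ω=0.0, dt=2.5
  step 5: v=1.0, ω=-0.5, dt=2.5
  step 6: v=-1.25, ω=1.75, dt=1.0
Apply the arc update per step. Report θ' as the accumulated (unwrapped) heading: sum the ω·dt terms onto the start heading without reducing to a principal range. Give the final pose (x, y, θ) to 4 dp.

step 1: θ'=-1.7854 (R=-0.5000) → pose (1.6350, -4.4600, -1.7854)
step 2: θ'=-1.7854 (straight) → pose (1.2091, -6.4142, -1.7854)
step 3: θ'=-0.7854 (R=-0.5000) → pose (1.0741, -5.9541, -0.7854)
step 4: θ'=-0.7854 (straight) → pose (0.6321, -5.5122, -0.7854)
step 5: θ'=-2.0354 (R=-2.0000) → pose (1.0059, -7.8225, -2.0354)
step 6: θ'=-0.2854 (R=-0.7143) → pose (0.5685, -6.8171, -0.2854)

(0.5685, -6.8171, -0.2854)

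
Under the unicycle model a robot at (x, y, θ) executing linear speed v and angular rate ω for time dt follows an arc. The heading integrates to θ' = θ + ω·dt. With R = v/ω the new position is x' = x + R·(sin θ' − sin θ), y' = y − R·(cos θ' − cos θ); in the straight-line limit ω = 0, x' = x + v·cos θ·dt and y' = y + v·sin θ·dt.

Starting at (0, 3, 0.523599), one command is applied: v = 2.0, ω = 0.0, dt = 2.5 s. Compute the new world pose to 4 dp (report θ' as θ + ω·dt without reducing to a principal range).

(4.3301, 5.5000, 0.5236)

θ' = 0.5236 + 0.0·2.5 = 0.5236
ω = 0 → straight: x' = 0 + 2.0·cos(0.5236)·2.5 = 4.3301
y' = 3 + 2.0·sin(0.5236)·2.5 = 5.5000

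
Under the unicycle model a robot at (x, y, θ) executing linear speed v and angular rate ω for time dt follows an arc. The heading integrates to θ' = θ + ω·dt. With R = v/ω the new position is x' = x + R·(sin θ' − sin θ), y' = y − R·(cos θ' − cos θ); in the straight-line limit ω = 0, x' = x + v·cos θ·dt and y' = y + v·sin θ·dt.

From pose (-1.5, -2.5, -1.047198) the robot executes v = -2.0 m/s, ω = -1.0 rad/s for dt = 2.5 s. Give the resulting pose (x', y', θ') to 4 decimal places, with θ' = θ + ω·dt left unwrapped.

θ' = -1.0472 + -1.0·2.5 = -3.5472
R = v/ω = -2.0/-1.0 = 2.0000
x' = -1.5 + 2.0000·(sin -3.5472 − sin -1.0472) = 1.0212
y' = -2.5 − 2.0000·(cos -3.5472 − cos -1.0472) = 0.3377

(1.0212, 0.3377, -3.5472)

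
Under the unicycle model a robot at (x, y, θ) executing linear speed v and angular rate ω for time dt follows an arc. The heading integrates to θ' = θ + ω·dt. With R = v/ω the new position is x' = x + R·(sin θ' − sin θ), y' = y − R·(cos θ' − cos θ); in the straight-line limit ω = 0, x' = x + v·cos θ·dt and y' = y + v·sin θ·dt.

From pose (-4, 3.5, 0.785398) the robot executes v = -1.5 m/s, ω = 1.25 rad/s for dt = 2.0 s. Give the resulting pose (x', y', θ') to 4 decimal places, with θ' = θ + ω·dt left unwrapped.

(-2.9795, 1.4639, 3.2854)

θ' = 0.7854 + 1.25·2.0 = 3.2854
R = v/ω = -1.5/1.25 = -1.2000
x' = -4 + -1.2000·(sin 3.2854 − sin 0.7854) = -2.9795
y' = 3.5 − -1.2000·(cos 3.2854 − cos 0.7854) = 1.4639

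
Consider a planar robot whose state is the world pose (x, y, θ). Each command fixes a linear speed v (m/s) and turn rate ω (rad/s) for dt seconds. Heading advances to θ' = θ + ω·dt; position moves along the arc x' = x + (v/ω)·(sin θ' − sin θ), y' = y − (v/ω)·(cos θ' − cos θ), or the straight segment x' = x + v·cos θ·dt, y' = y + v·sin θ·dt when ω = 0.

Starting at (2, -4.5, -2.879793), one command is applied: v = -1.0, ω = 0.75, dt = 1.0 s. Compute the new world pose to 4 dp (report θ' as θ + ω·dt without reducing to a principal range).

(2.7853, -3.9192, -2.1298)

θ' = -2.8798 + 0.75·1.0 = -2.1298
R = v/ω = -1.0/0.75 = -1.3333
x' = 2 + -1.3333·(sin -2.1298 − sin -2.8798) = 2.7853
y' = -4.5 − -1.3333·(cos -2.1298 − cos -2.8798) = -3.9192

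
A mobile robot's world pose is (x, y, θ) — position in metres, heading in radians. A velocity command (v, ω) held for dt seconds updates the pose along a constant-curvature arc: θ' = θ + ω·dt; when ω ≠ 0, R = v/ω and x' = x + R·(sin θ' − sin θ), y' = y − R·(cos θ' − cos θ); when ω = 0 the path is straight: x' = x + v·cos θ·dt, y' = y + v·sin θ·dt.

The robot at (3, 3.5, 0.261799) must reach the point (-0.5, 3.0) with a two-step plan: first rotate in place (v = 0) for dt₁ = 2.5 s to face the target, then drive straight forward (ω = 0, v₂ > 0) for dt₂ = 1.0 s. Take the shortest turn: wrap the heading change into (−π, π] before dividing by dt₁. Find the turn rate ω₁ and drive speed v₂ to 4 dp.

ω₁ = 1.2087, v₂ = 3.5355

heading to target = atan2(3−3.5, -0.5−3) = -2.9997
Δθ = wrap(-2.9997 − 0.2618) = 3.0217; ω₁ = Δθ/dt₁ = 1.2087
distance = √((-0.5−3)² + (3−3.5)²) = 3.5355; v₂ = distance/dt₂ = 3.5355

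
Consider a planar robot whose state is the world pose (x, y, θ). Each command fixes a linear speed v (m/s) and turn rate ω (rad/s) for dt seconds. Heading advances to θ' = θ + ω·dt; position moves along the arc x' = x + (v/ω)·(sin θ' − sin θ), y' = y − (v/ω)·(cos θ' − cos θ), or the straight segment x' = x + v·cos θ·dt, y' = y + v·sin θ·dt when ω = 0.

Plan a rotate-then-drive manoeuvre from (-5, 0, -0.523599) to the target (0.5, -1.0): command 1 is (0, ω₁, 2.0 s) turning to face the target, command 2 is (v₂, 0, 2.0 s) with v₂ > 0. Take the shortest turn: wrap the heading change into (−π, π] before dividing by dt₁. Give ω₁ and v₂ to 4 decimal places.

heading to target = atan2(-1−0, 0.5−-5) = -0.1799
Δθ = wrap(-0.1799 − -0.5236) = 0.3437; ω₁ = Δθ/dt₁ = 0.1719
distance = √((0.5−-5)² + (-1−0)²) = 5.5902; v₂ = distance/dt₂ = 2.7951

ω₁ = 0.1719, v₂ = 2.7951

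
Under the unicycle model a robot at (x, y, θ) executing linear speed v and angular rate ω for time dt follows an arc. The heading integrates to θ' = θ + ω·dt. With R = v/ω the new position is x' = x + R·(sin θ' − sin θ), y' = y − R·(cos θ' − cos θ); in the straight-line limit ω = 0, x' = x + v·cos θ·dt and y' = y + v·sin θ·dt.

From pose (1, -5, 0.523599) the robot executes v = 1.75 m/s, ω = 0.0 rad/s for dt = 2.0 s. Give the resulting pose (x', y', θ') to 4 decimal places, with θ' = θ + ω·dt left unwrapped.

(4.0311, -3.2500, 0.5236)

θ' = 0.5236 + 0.0·2.0 = 0.5236
ω = 0 → straight: x' = 1 + 1.75·cos(0.5236)·2.0 = 4.0311
y' = -5 + 1.75·sin(0.5236)·2.0 = -3.2500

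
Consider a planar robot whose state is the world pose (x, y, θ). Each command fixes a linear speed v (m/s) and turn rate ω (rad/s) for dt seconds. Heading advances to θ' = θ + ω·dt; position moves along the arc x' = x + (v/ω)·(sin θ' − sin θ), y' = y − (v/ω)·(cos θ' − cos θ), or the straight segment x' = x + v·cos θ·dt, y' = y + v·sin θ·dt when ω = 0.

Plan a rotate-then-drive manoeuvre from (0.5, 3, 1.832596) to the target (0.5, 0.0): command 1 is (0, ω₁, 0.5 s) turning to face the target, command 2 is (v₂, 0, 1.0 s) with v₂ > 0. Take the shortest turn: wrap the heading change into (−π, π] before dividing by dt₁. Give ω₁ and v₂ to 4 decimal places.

heading to target = atan2(0−3, 0.5−0.5) = -1.5708
Δθ = wrap(-1.5708 − 1.8326) = 2.8798; ω₁ = Δθ/dt₁ = 5.7596
distance = √((0.5−0.5)² + (0−3)²) = 3.0000; v₂ = distance/dt₂ = 3.0000

ω₁ = 5.7596, v₂ = 3.0000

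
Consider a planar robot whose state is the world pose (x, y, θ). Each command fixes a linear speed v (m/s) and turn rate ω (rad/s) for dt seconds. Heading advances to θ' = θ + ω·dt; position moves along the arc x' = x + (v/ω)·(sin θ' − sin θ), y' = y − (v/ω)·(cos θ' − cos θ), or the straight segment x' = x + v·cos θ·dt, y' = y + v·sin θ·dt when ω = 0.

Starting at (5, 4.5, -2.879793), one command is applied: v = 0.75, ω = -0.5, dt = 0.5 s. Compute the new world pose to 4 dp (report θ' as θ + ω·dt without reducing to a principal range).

(4.6295, 4.4490, -3.1298)

θ' = -2.8798 + -0.5·0.5 = -3.1298
R = v/ω = 0.75/-0.5 = -1.5000
x' = 5 + -1.5000·(sin -3.1298 − sin -2.8798) = 4.6295
y' = 4.5 − -1.5000·(cos -3.1298 − cos -2.8798) = 4.4490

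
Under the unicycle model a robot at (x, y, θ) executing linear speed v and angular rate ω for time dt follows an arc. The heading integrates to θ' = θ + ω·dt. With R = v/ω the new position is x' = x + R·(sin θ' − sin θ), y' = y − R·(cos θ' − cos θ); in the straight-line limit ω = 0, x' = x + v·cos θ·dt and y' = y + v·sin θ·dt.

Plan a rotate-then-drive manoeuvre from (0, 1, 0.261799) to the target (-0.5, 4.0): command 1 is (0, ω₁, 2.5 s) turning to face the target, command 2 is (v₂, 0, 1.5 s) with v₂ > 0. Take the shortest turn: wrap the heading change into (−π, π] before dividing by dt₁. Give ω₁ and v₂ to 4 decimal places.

heading to target = atan2(4−1, -0.5−0) = 1.7359
Δθ = wrap(1.7359 − 0.2618) = 1.4741; ω₁ = Δθ/dt₁ = 0.5897
distance = √((-0.5−0)² + (4−1)²) = 3.0414; v₂ = distance/dt₂ = 2.0276

ω₁ = 0.5897, v₂ = 2.0276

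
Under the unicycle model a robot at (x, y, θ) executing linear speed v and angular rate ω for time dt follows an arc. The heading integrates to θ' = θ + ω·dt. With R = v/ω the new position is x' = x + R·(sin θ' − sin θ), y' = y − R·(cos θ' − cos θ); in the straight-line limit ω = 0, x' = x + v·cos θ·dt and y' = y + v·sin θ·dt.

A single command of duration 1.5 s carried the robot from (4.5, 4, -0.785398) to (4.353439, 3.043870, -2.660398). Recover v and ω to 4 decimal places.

Δθ = -2.660398 − -0.785398 = -1.875000
ω = Δθ/dt = -1.875000/1.5 = -1.2500
R = −Δy/(cos θ' − cos θ) = -0.6000
v = R·ω = -0.6000·-1.2500 = 0.7500

v = 0.7500, ω = -1.2500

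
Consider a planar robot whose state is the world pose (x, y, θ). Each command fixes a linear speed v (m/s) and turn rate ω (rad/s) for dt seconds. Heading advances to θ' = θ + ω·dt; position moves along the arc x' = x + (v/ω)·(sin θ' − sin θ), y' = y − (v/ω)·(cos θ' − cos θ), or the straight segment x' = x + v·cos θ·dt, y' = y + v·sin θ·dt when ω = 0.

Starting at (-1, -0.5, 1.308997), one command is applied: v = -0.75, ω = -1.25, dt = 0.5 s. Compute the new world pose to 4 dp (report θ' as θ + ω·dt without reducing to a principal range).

θ' = 1.3090 + -1.25·0.5 = 0.6840
R = v/ω = -0.75/-1.25 = 0.6000
x' = -1 + 0.6000·(sin 0.6840 − sin 1.3090) = -1.2004
y' = -0.5 − 0.6000·(cos 0.6840 − cos 1.3090) = -0.8097

(-1.2004, -0.8097, 0.6840)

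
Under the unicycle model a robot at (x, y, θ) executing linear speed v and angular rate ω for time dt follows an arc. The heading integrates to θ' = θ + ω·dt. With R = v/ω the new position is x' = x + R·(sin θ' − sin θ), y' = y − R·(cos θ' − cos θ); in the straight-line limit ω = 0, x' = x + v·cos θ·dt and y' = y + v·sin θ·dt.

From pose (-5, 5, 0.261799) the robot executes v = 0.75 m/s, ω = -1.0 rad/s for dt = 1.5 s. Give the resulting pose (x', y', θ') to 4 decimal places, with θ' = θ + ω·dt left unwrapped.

(-4.0970, 4.5204, -1.2382)

θ' = 0.2618 + -1.0·1.5 = -1.2382
R = v/ω = 0.75/-1.0 = -0.7500
x' = -5 + -0.7500·(sin -1.2382 − sin 0.2618) = -4.0970
y' = 5 − -0.7500·(cos -1.2382 − cos 0.2618) = 4.5204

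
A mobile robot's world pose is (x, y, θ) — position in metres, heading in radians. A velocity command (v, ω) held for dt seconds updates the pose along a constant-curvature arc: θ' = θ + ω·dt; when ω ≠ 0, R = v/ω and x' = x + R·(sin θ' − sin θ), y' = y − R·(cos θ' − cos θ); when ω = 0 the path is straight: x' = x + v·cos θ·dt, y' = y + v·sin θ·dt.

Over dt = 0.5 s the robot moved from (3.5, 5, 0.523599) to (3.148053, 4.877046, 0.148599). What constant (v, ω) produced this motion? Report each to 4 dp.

v = -0.7500, ω = -0.7500

Δθ = 0.148599 − 0.523599 = -0.375000
ω = Δθ/dt = -0.375000/0.5 = -0.7500
R = Δx/(sin θ' − sin θ) = 1.0000
v = R·ω = 1.0000·-0.7500 = -0.7500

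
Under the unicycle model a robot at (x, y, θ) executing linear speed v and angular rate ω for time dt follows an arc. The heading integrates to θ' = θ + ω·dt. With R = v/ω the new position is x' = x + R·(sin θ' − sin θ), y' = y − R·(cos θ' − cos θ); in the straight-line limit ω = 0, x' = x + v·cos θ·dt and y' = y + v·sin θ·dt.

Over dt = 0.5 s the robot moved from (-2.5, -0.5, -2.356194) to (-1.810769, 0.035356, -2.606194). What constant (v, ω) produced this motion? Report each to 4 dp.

Δθ = -2.606194 − -2.356194 = -0.250000
ω = Δθ/dt = -0.250000/0.5 = -0.5000
R = Δx/(sin θ' − sin θ) = 3.5000
v = R·ω = 3.5000·-0.5000 = -1.7500

v = -1.7500, ω = -0.5000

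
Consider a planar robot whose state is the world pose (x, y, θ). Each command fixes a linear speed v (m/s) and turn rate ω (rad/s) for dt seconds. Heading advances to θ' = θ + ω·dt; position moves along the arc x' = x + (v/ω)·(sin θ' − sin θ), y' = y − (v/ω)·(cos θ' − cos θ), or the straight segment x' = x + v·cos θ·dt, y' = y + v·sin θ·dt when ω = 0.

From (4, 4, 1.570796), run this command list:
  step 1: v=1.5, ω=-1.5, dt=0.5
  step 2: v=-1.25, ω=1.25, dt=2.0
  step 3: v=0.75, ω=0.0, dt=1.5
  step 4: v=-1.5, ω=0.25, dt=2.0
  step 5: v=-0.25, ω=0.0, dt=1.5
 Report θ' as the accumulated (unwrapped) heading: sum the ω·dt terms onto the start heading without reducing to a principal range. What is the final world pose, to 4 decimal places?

(7.0626, 4.2865, 3.8208)

step 1: θ'=0.8208 (R=-1.0000) → pose (4.2683, 4.6816, 0.8208)
step 2: θ'=3.3208 (R=-1.0000) → pose (5.1782, 3.0160, 3.3208)
step 3: θ'=3.3208 (straight) → pose (4.0713, 2.8155, 3.3208)
step 4: θ'=3.8208 (R=-6.0000) → pose (6.7708, 4.0510, 3.8208)
step 5: θ'=3.8208 (straight) → pose (7.0626, 4.2865, 3.8208)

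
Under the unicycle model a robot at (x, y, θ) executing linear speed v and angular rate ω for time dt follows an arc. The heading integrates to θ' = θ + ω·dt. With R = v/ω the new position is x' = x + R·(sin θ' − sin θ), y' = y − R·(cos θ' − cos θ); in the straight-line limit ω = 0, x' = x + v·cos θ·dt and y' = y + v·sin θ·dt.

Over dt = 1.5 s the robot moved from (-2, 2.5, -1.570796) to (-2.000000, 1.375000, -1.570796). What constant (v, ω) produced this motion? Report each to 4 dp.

Δθ = -1.570796 − -1.570796 = 0.000000
ω = Δθ/dt = 0.000000/1.5 = 0.0000
ω = 0 → v = (Δx·cos θ + Δy·sin θ)/dt = 0.7500

v = 0.7500, ω = 0.0000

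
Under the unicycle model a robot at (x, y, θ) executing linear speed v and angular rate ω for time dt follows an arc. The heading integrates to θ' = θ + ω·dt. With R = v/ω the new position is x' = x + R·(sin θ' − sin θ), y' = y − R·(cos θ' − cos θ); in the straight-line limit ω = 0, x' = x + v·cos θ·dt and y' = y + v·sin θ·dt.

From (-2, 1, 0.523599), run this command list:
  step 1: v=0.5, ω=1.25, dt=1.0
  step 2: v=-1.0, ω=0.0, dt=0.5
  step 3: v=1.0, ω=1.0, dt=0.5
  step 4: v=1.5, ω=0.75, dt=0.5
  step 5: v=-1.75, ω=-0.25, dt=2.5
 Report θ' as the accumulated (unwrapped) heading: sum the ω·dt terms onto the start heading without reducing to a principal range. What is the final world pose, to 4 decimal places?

step 1: θ'=1.7736 (R=0.4000) → pose (-1.8082, 1.4270, 1.7736)
step 2: θ'=1.7736 (straight) → pose (-1.7075, 0.9372, 1.7736)
step 3: θ'=2.2736 (R=1.0000) → pose (-1.9240, 1.3822, 2.2736)
step 4: θ'=2.6486 (R=2.0000) → pose (-2.5035, 1.8513, 2.6486)
step 5: θ'=2.0236 (R=7.0000) → pose (0.4782, -1.2527, 2.0236)

(0.4782, -1.2527, 2.0236)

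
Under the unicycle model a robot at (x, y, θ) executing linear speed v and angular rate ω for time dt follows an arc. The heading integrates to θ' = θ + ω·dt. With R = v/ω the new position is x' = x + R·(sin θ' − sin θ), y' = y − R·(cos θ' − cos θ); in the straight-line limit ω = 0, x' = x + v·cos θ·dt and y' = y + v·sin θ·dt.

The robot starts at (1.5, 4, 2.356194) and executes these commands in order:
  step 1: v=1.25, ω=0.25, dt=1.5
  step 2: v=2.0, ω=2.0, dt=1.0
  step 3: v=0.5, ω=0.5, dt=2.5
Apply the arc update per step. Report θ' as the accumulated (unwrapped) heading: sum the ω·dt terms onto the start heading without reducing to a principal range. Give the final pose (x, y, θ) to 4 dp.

(-0.7371, 3.1776, 5.9812)

step 1: θ'=2.7312 (R=5.0000) → pose (-0.0407, 5.0493, 2.7312)
step 2: θ'=4.7312 (R=1.0000) → pose (-1.4395, 4.1135, 4.7312)
step 3: θ'=5.9812 (R=1.0000) → pose (-0.7371, 3.1776, 5.9812)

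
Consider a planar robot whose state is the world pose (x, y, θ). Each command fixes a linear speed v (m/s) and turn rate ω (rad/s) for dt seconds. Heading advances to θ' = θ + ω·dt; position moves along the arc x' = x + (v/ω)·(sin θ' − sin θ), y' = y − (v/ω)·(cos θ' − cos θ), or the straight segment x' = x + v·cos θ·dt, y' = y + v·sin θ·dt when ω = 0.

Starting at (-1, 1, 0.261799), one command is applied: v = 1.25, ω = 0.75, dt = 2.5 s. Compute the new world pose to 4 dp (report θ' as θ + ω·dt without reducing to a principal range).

θ' = 0.2618 + 0.75·2.5 = 2.1368
R = v/ω = 1.25/0.75 = 1.6667
x' = -1 + 1.6667·(sin 2.1368 − sin 0.2618) = -0.0246
y' = 1 − 1.6667·(cos 2.1368 − cos 0.2618) = 3.5036

(-0.0246, 3.5036, 2.1368)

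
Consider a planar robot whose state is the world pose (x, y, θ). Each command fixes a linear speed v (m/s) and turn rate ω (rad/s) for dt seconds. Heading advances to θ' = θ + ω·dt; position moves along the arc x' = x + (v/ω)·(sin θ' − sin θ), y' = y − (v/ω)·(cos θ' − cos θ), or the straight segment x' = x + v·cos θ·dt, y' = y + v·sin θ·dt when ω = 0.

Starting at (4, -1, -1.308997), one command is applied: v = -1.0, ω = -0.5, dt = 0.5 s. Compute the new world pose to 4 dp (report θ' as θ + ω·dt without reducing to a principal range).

θ' = -1.3090 + -0.5·0.5 = -1.5590
R = v/ω = -1.0/-0.5 = 2.0000
x' = 4 + 2.0000·(sin -1.5590 − sin -1.3090) = 3.9320
y' = -1 − 2.0000·(cos -1.5590 − cos -1.3090) = -0.5060

(3.9320, -0.5060, -1.5590)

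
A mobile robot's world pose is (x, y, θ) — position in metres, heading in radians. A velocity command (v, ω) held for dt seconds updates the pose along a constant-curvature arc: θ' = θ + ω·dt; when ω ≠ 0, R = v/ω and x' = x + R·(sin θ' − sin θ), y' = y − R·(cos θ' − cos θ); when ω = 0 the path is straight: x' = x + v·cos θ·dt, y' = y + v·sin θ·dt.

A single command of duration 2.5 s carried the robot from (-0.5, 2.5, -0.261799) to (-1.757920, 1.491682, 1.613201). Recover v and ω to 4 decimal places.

v = -0.7500, ω = 0.7500

Δθ = 1.613201 − -0.261799 = 1.875000
ω = Δθ/dt = 1.875000/2.5 = 0.7500
R = Δx/(sin θ' − sin θ) = -1.0000
v = R·ω = -1.0000·0.7500 = -0.7500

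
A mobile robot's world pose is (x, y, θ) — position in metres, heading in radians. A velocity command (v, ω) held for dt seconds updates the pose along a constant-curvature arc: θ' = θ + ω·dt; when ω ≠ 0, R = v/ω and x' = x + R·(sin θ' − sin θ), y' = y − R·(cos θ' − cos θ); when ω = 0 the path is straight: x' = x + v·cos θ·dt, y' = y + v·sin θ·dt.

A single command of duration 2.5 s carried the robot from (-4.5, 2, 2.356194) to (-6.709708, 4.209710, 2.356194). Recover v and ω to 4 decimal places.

Δθ = 2.356194 − 2.356194 = 0.000000
ω = Δθ/dt = 0.000000/2.5 = 0.0000
ω = 0 → v = (Δx·cos θ + Δy·sin θ)/dt = 1.2500

v = 1.2500, ω = 0.0000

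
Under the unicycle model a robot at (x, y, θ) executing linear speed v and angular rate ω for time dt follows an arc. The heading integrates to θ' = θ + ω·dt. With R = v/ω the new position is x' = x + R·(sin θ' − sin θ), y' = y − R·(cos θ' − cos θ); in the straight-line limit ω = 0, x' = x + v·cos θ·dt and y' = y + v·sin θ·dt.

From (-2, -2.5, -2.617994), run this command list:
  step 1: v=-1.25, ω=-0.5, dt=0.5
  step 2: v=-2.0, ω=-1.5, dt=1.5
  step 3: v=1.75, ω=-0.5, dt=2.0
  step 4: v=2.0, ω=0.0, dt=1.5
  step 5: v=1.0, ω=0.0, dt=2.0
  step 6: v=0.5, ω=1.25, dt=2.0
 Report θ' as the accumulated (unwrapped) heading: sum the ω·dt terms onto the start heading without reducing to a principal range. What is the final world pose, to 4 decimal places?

step 1: θ'=-2.8680 (R=2.5000) → pose (-1.4255, -2.2581, -2.8680)
step 2: θ'=-5.1180 (R=1.3333) → pose (0.1599, -4.0679, -5.1180)
step 3: θ'=-6.1180 (R=-3.5000) → pose (2.8004, -1.9965, -6.1180)
step 4: θ'=-6.1180 (straight) → pose (5.7596, -1.5032, -6.1180)
step 5: θ'=-6.1180 (straight) → pose (7.7323, -1.1743, -6.1180)
step 6: θ'=-3.6180 (R=0.4000) → pose (7.8500, -0.4243, -3.6180)

(7.8500, -0.4243, -3.6180)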